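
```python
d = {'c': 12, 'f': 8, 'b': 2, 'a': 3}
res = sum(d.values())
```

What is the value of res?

Step 1: d.values() = [12, 8, 2, 3].
Step 2: sum = 25.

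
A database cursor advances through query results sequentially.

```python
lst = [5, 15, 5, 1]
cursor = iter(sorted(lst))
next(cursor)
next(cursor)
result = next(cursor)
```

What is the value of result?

Step 1: sorted([5, 15, 5, 1]) = [1, 5, 5, 15].
Step 2: Create iterator and skip 2 elements.
Step 3: next() returns 5.
Therefore result = 5.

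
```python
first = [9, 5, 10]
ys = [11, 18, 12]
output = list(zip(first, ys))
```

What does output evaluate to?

Step 1: zip pairs elements at same index:
  Index 0: (9, 11)
  Index 1: (5, 18)
  Index 2: (10, 12)
Therefore output = [(9, 11), (5, 18), (10, 12)].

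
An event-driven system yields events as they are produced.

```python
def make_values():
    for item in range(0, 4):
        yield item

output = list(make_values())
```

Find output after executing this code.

Step 1: The generator yields each value from range(0, 4).
Step 2: list() consumes all yields: [0, 1, 2, 3].
Therefore output = [0, 1, 2, 3].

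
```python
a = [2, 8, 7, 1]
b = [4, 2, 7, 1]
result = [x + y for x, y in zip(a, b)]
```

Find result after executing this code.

Step 1: Add corresponding elements:
  2 + 4 = 6
  8 + 2 = 10
  7 + 7 = 14
  1 + 1 = 2
Therefore result = [6, 10, 14, 2].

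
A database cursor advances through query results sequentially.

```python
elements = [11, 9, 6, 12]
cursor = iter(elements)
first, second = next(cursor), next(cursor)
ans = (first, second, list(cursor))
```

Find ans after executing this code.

Step 1: Create iterator over [11, 9, 6, 12].
Step 2: first = 11, second = 9.
Step 3: Remaining elements: [6, 12].
Therefore ans = (11, 9, [6, 12]).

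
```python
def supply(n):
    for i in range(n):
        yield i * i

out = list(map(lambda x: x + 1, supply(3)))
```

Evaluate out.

Step 1: supply(3) yields squares: [0, 1, 4].
Step 2: map adds 1 to each: [1, 2, 5].
Therefore out = [1, 2, 5].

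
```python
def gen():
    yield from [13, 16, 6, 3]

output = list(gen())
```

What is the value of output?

Step 1: yield from delegates to the iterable, yielding each element.
Step 2: Collected values: [13, 16, 6, 3].
Therefore output = [13, 16, 6, 3].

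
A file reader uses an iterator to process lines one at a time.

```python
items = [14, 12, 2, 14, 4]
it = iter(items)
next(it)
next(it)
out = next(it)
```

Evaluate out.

Step 1: Create iterator over [14, 12, 2, 14, 4].
Step 2: next() consumes 14.
Step 3: next() consumes 12.
Step 4: next() returns 2.
Therefore out = 2.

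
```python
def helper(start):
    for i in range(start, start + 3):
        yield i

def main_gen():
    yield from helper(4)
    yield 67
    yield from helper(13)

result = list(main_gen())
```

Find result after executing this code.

Step 1: main_gen() delegates to helper(4):
  yield 4
  yield 5
  yield 6
Step 2: yield 67
Step 3: Delegates to helper(13):
  yield 13
  yield 14
  yield 15
Therefore result = [4, 5, 6, 67, 13, 14, 15].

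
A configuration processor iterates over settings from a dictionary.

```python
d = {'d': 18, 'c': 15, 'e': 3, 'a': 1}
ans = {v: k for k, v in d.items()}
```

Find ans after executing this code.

Step 1: Invert dict (swap keys and values):
  'd': 18 -> 18: 'd'
  'c': 15 -> 15: 'c'
  'e': 3 -> 3: 'e'
  'a': 1 -> 1: 'a'
Therefore ans = {18: 'd', 15: 'c', 3: 'e', 1: 'a'}.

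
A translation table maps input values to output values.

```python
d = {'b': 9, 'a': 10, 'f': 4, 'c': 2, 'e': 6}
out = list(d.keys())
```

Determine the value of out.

Step 1: d.keys() returns the dictionary keys in insertion order.
Therefore out = ['b', 'a', 'f', 'c', 'e'].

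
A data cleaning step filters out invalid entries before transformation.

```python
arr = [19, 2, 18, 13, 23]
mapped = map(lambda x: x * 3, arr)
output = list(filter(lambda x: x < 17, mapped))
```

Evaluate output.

Step 1: Map x * 3:
  19 -> 57
  2 -> 6
  18 -> 54
  13 -> 39
  23 -> 69
Step 2: Filter for < 17:
  57: removed
  6: kept
  54: removed
  39: removed
  69: removed
Therefore output = [6].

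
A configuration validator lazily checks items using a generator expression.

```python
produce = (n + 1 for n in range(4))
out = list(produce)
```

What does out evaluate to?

Step 1: For each n in range(4), compute n+1:
  n=0: 0+1 = 1
  n=1: 1+1 = 2
  n=2: 2+1 = 3
  n=3: 3+1 = 4
Therefore out = [1, 2, 3, 4].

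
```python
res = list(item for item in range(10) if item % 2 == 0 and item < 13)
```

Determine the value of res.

Step 1: Filter range(10) where item % 2 == 0 and item < 13:
  item=0: both conditions met, included
  item=1: excluded (1 % 2 != 0)
  item=2: both conditions met, included
  item=3: excluded (3 % 2 != 0)
  item=4: both conditions met, included
  item=5: excluded (5 % 2 != 0)
  item=6: both conditions met, included
  item=7: excluded (7 % 2 != 0)
  item=8: both conditions met, included
  item=9: excluded (9 % 2 != 0)
Therefore res = [0, 2, 4, 6, 8].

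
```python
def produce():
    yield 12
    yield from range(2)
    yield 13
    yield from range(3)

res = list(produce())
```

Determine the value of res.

Step 1: Trace yields in order:
  yield 12
  yield 0
  yield 1
  yield 13
  yield 0
  yield 1
  yield 2
Therefore res = [12, 0, 1, 13, 0, 1, 2].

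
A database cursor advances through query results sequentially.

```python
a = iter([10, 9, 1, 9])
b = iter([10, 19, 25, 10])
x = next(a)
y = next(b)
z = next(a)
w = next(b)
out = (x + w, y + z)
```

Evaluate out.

Step 1: a iterates [10, 9, 1, 9], b iterates [10, 19, 25, 10].
Step 2: x = next(a) = 10, y = next(b) = 10.
Step 3: z = next(a) = 9, w = next(b) = 19.
Step 4: out = (10 + 19, 10 + 9) = (29, 19).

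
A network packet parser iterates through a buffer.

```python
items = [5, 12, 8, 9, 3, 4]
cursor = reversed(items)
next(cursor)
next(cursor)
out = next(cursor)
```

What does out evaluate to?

Step 1: reversed([5, 12, 8, 9, 3, 4]) gives iterator: [4, 3, 9, 8, 12, 5].
Step 2: First next() = 4, second next() = 3.
Step 3: Third next() = 9.
Therefore out = 9.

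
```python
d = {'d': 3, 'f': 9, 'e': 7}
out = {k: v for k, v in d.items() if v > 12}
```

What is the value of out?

Step 1: Filter items where value > 12:
  'd': 3 <= 12: removed
  'f': 9 <= 12: removed
  'e': 7 <= 12: removed
Therefore out = {}.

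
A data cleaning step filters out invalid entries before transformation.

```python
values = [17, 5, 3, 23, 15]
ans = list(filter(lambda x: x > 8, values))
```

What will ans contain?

Step 1: Filter elements > 8:
  17: kept
  5: removed
  3: removed
  23: kept
  15: kept
Therefore ans = [17, 23, 15].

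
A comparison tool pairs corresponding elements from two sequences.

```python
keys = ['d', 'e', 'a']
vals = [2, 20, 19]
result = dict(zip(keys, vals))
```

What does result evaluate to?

Step 1: zip pairs keys with values:
  'd' -> 2
  'e' -> 20
  'a' -> 19
Therefore result = {'d': 2, 'e': 20, 'a': 19}.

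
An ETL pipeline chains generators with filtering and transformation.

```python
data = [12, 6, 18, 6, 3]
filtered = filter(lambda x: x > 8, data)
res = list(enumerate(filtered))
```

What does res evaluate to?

Step 1: Filter [12, 6, 18, 6, 3] for > 8: [12, 18].
Step 2: enumerate re-indexes from 0: [(0, 12), (1, 18)].
Therefore res = [(0, 12), (1, 18)].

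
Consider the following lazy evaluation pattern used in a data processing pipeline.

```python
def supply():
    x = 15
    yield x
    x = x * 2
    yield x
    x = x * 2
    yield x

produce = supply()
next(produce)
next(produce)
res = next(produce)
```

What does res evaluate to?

Step 1: Trace through generator execution:
  Yield 1: x starts at 15, yield 15
  Yield 2: x = 15 * 2 = 30, yield 30
  Yield 3: x = 30 * 2 = 60, yield 60
Step 2: First next() gets 15, second next() gets the second value, third next() yields 60.
Therefore res = 60.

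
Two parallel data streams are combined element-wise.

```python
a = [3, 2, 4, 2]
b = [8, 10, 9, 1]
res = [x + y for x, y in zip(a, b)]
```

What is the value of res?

Step 1: Add corresponding elements:
  3 + 8 = 11
  2 + 10 = 12
  4 + 9 = 13
  2 + 1 = 3
Therefore res = [11, 12, 13, 3].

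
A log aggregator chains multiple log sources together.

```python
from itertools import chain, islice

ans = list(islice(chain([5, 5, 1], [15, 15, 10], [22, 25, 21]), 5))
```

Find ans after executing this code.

Step 1: chain([5, 5, 1], [15, 15, 10], [22, 25, 21]) = [5, 5, 1, 15, 15, 10, 22, 25, 21].
Step 2: islice takes first 5 elements: [5, 5, 1, 15, 15].
Therefore ans = [5, 5, 1, 15, 15].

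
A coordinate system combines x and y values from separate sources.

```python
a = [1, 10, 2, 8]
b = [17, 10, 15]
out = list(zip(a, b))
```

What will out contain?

Step 1: zip stops at shortest (len(a)=4, len(b)=3):
  Index 0: (1, 17)
  Index 1: (10, 10)
  Index 2: (2, 15)
Step 2: Last element of a (8) has no pair, dropped.
Therefore out = [(1, 17), (10, 10), (2, 15)].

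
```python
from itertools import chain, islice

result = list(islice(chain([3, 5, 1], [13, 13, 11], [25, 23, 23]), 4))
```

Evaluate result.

Step 1: chain([3, 5, 1], [13, 13, 11], [25, 23, 23]) = [3, 5, 1, 13, 13, 11, 25, 23, 23].
Step 2: islice takes first 4 elements: [3, 5, 1, 13].
Therefore result = [3, 5, 1, 13].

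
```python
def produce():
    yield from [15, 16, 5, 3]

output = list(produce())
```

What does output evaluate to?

Step 1: yield from delegates to the iterable, yielding each element.
Step 2: Collected values: [15, 16, 5, 3].
Therefore output = [15, 16, 5, 3].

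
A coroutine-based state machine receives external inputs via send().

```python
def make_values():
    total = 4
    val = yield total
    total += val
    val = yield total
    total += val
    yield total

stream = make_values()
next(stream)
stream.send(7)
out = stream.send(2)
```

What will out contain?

Step 1: next() -> yield total=4.
Step 2: send(7) -> val=7, total = 4+7 = 11, yield 11.
Step 3: send(2) -> val=2, total = 11+2 = 13, yield 13.
Therefore out = 13.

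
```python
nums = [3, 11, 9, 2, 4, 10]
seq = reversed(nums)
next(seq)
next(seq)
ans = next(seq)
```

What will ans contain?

Step 1: reversed([3, 11, 9, 2, 4, 10]) gives iterator: [10, 4, 2, 9, 11, 3].
Step 2: First next() = 10, second next() = 4.
Step 3: Third next() = 2.
Therefore ans = 2.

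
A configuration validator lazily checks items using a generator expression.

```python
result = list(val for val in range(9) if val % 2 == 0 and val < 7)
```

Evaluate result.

Step 1: Filter range(9) where val % 2 == 0 and val < 7:
  val=0: both conditions met, included
  val=1: excluded (1 % 2 != 0)
  val=2: both conditions met, included
  val=3: excluded (3 % 2 != 0)
  val=4: both conditions met, included
  val=5: excluded (5 % 2 != 0)
  val=6: both conditions met, included
  val=7: excluded (7 % 2 != 0, 7 >= 7)
  val=8: excluded (8 >= 7)
Therefore result = [0, 2, 4, 6].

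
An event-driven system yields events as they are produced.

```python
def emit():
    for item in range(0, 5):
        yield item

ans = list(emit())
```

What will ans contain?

Step 1: The generator yields each value from range(0, 5).
Step 2: list() consumes all yields: [0, 1, 2, 3, 4].
Therefore ans = [0, 1, 2, 3, 4].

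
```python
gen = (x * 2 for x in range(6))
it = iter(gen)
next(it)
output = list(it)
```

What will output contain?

Step 1: Generator produces [0, 2, 4, 6, 8, 10].
Step 2: next(it) consumes first element (0).
Step 3: list(it) collects remaining: [2, 4, 6, 8, 10].
Therefore output = [2, 4, 6, 8, 10].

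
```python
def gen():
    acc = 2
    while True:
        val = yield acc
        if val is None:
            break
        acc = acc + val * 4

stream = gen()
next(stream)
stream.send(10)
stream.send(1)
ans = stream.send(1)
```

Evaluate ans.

Step 1: next() -> yield acc=2.
Step 2: send(10) -> val=10, acc = 2 + 10*4 = 42, yield 42.
Step 3: send(1) -> val=1, acc = 42 + 1*4 = 46, yield 46.
Step 4: send(1) -> val=1, acc = 46 + 1*4 = 50, yield 50.
Therefore ans = 50.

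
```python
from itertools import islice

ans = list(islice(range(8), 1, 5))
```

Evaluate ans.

Step 1: islice(range(8), 1, 5) takes elements at indices [1, 5).
Step 2: Elements: [1, 2, 3, 4].
Therefore ans = [1, 2, 3, 4].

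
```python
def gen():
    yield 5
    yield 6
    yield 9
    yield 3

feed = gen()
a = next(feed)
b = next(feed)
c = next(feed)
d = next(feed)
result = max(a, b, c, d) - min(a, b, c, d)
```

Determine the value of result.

Step 1: Create generator and consume all values:
  a = next(feed) = 5
  b = next(feed) = 6
  c = next(feed) = 9
  d = next(feed) = 3
Step 2: max = 9, min = 3, result = 9 - 3 = 6.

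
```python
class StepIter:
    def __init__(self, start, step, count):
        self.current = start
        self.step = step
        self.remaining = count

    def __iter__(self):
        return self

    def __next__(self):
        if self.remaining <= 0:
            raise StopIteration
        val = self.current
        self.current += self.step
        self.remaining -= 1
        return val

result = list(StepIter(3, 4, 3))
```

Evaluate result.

Step 1: StepIter starts at 3, increments by 4, for 3 steps:
  Yield 3, then current += 4
  Yield 7, then current += 4
  Yield 11, then current += 4
Therefore result = [3, 7, 11].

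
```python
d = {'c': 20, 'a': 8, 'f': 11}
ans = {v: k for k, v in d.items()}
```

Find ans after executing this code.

Step 1: Invert dict (swap keys and values):
  'c': 20 -> 20: 'c'
  'a': 8 -> 8: 'a'
  'f': 11 -> 11: 'f'
Therefore ans = {20: 'c', 8: 'a', 11: 'f'}.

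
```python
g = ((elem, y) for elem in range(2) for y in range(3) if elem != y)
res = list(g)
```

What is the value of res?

Step 1: Nested generator over range(2) x range(3) where elem != y:
  (0, 0): excluded (elem == y)
  (0, 1): included
  (0, 2): included
  (1, 0): included
  (1, 1): excluded (elem == y)
  (1, 2): included
Therefore res = [(0, 1), (0, 2), (1, 0), (1, 2)].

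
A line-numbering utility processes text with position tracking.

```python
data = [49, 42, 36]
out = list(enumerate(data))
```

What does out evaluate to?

Step 1: enumerate pairs each element with its index:
  (0, 49)
  (1, 42)
  (2, 36)
Therefore out = [(0, 49), (1, 42), (2, 36)].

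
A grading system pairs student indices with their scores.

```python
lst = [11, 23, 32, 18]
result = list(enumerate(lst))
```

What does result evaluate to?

Step 1: enumerate pairs each element with its index:
  (0, 11)
  (1, 23)
  (2, 32)
  (3, 18)
Therefore result = [(0, 11), (1, 23), (2, 32), (3, 18)].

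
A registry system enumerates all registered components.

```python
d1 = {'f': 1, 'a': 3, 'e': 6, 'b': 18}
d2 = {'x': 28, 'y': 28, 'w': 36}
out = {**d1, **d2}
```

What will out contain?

Step 1: Merge d1 and d2 (d2 values override on key conflicts).
Step 2: d1 has keys ['f', 'a', 'e', 'b'], d2 has keys ['x', 'y', 'w'].
Therefore out = {'f': 1, 'a': 3, 'e': 6, 'b': 18, 'x': 28, 'y': 28, 'w': 36}.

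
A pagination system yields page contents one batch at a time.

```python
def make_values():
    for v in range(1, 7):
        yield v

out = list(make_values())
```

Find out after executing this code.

Step 1: The generator yields each value from range(1, 7).
Step 2: list() consumes all yields: [1, 2, 3, 4, 5, 6].
Therefore out = [1, 2, 3, 4, 5, 6].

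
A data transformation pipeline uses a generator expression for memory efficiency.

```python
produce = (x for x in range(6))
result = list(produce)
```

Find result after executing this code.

Step 1: Generator expression iterates range(6): [0, 1, 2, 3, 4, 5].
Step 2: list() collects all values.
Therefore result = [0, 1, 2, 3, 4, 5].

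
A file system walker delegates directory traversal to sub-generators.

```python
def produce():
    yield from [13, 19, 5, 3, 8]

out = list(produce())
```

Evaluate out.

Step 1: yield from delegates to the iterable, yielding each element.
Step 2: Collected values: [13, 19, 5, 3, 8].
Therefore out = [13, 19, 5, 3, 8].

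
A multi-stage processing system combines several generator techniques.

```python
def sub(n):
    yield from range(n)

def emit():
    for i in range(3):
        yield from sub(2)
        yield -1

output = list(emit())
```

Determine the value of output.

Step 1: For each i in range(3):
  i=0: yield from sub(2) -> [0, 1], then yield -1
  i=1: yield from sub(2) -> [0, 1], then yield -1
  i=2: yield from sub(2) -> [0, 1], then yield -1
Therefore output = [0, 1, -1, 0, 1, -1, 0, 1, -1].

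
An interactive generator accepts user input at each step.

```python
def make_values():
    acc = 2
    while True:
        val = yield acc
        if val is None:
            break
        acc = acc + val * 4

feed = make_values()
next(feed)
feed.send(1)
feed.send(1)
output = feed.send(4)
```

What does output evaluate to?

Step 1: next() -> yield acc=2.
Step 2: send(1) -> val=1, acc = 2 + 1*4 = 6, yield 6.
Step 3: send(1) -> val=1, acc = 6 + 1*4 = 10, yield 10.
Step 4: send(4) -> val=4, acc = 10 + 4*4 = 26, yield 26.
Therefore output = 26.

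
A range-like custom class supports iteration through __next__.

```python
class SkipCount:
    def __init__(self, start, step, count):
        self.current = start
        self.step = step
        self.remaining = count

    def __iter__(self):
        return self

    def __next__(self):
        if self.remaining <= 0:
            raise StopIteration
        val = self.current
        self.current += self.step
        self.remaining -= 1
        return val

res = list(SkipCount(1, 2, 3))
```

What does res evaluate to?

Step 1: SkipCount starts at 1, increments by 2, for 3 steps:
  Yield 1, then current += 2
  Yield 3, then current += 2
  Yield 5, then current += 2
Therefore res = [1, 3, 5].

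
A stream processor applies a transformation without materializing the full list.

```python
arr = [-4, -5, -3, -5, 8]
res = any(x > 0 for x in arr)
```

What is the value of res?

Step 1: Check x > 0 for each element in [-4, -5, -3, -5, 8]:
  -4 > 0: False
  -5 > 0: False
  -3 > 0: False
  -5 > 0: False
  8 > 0: True
Step 2: any() returns True.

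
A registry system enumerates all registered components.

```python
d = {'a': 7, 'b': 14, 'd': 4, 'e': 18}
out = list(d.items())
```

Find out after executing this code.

Step 1: d.items() returns (key, value) pairs in insertion order.
Therefore out = [('a', 7), ('b', 14), ('d', 4), ('e', 18)].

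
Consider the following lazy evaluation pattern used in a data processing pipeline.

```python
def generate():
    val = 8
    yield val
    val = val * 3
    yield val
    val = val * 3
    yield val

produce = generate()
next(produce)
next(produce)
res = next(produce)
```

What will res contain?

Step 1: Trace through generator execution:
  Yield 1: val starts at 8, yield 8
  Yield 2: val = 8 * 3 = 24, yield 24
  Yield 3: val = 24 * 3 = 72, yield 72
Step 2: First next() gets 8, second next() gets the second value, third next() yields 72.
Therefore res = 72.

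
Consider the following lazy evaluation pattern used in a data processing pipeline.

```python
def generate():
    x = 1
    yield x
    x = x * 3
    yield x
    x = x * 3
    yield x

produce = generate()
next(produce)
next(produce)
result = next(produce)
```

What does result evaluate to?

Step 1: Trace through generator execution:
  Yield 1: x starts at 1, yield 1
  Yield 2: x = 1 * 3 = 3, yield 3
  Yield 3: x = 3 * 3 = 9, yield 9
Step 2: First next() gets 1, second next() gets the second value, third next() yields 9.
Therefore result = 9.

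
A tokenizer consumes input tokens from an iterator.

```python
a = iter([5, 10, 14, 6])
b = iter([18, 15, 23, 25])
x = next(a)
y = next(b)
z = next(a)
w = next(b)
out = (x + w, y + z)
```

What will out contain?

Step 1: a iterates [5, 10, 14, 6], b iterates [18, 15, 23, 25].
Step 2: x = next(a) = 5, y = next(b) = 18.
Step 3: z = next(a) = 10, w = next(b) = 15.
Step 4: out = (5 + 15, 18 + 10) = (20, 28).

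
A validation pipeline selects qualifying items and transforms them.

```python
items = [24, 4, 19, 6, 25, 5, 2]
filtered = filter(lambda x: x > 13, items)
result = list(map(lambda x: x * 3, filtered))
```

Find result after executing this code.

Step 1: Filter items for elements > 13:
  24: kept
  4: removed
  19: kept
  6: removed
  25: kept
  5: removed
  2: removed
Step 2: Map x * 3 on filtered [24, 19, 25]:
  24 -> 72
  19 -> 57
  25 -> 75
Therefore result = [72, 57, 75].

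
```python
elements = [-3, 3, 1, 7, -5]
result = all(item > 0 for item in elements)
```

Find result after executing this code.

Step 1: Check item > 0 for each element in [-3, 3, 1, 7, -5]:
  -3 > 0: False
  3 > 0: True
  1 > 0: True
  7 > 0: True
  -5 > 0: False
Step 2: all() returns False.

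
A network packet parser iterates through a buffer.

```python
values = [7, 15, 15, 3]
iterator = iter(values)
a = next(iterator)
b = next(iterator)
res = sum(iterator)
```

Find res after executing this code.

Step 1: Create iterator over [7, 15, 15, 3].
Step 2: a = next() = 7, b = next() = 15.
Step 3: sum() of remaining [15, 3] = 18.
Therefore res = 18.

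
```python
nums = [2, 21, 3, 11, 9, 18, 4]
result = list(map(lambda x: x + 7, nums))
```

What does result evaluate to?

Step 1: Apply lambda x: x + 7 to each element:
  2 -> 9
  21 -> 28
  3 -> 10
  11 -> 18
  9 -> 16
  18 -> 25
  4 -> 11
Therefore result = [9, 28, 10, 18, 16, 25, 11].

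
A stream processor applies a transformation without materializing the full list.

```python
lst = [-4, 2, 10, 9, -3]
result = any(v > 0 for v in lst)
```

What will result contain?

Step 1: Check v > 0 for each element in [-4, 2, 10, 9, -3]:
  -4 > 0: False
  2 > 0: True
  10 > 0: True
  9 > 0: True
  -3 > 0: False
Step 2: any() returns True.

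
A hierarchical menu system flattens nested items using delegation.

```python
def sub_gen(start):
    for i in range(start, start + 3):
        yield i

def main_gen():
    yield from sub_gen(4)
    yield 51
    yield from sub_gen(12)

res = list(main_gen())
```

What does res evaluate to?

Step 1: main_gen() delegates to sub_gen(4):
  yield 4
  yield 5
  yield 6
Step 2: yield 51
Step 3: Delegates to sub_gen(12):
  yield 12
  yield 13
  yield 14
Therefore res = [4, 5, 6, 51, 12, 13, 14].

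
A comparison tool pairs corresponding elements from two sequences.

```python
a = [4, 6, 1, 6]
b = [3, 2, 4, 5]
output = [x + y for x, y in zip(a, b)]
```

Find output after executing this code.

Step 1: Add corresponding elements:
  4 + 3 = 7
  6 + 2 = 8
  1 + 4 = 5
  6 + 5 = 11
Therefore output = [7, 8, 5, 11].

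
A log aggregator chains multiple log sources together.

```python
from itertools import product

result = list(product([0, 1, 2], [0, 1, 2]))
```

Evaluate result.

Step 1: product([0, 1, 2], [0, 1, 2]) gives all pairs:
  (0, 0)
  (0, 1)
  (0, 2)
  (1, 0)
  (1, 1)
  (1, 2)
  (2, 0)
  (2, 1)
  (2, 2)
Therefore result = [(0, 0), (0, 1), (0, 2), (1, 0), (1, 1), (1, 2), (2, 0), (2, 1), (2, 2)].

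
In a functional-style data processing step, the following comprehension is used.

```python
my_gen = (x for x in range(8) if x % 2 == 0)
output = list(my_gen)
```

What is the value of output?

Step 1: Filter range(8) keeping only even values:
  x=0: even, included
  x=1: odd, excluded
  x=2: even, included
  x=3: odd, excluded
  x=4: even, included
  x=5: odd, excluded
  x=6: even, included
  x=7: odd, excluded
Therefore output = [0, 2, 4, 6].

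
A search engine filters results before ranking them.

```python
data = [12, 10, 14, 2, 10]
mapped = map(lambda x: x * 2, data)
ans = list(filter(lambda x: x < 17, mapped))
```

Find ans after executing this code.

Step 1: Map x * 2:
  12 -> 24
  10 -> 20
  14 -> 28
  2 -> 4
  10 -> 20
Step 2: Filter for < 17:
  24: removed
  20: removed
  28: removed
  4: kept
  20: removed
Therefore ans = [4].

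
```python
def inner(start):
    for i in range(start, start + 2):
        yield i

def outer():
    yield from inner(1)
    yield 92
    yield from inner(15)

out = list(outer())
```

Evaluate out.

Step 1: outer() delegates to inner(1):
  yield 1
  yield 2
Step 2: yield 92
Step 3: Delegates to inner(15):
  yield 15
  yield 16
Therefore out = [1, 2, 92, 15, 16].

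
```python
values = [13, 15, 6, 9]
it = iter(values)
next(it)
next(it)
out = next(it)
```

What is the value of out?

Step 1: Create iterator over [13, 15, 6, 9].
Step 2: next() consumes 13.
Step 3: next() consumes 15.
Step 4: next() returns 6.
Therefore out = 6.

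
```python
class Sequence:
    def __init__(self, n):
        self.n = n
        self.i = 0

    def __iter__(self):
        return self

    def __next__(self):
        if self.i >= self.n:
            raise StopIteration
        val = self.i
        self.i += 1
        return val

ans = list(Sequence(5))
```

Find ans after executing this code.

Step 1: Sequence(5) creates an iterator counting 0 to 4.
Step 2: list() consumes all values: [0, 1, 2, 3, 4].
Therefore ans = [0, 1, 2, 3, 4].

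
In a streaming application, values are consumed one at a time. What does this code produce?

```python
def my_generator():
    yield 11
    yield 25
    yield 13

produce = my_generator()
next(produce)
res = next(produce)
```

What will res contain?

Step 1: my_generator() creates a generator.
Step 2: next(produce) yields 11 (consumed and discarded).
Step 3: next(produce) yields 25, assigned to res.
Therefore res = 25.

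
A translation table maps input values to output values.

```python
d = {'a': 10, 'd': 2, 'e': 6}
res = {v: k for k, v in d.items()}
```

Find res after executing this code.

Step 1: Invert dict (swap keys and values):
  'a': 10 -> 10: 'a'
  'd': 2 -> 2: 'd'
  'e': 6 -> 6: 'e'
Therefore res = {10: 'a', 2: 'd', 6: 'e'}.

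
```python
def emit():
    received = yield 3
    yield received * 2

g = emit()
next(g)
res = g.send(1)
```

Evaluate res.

Step 1: next(g) advances to first yield, producing 3.
Step 2: send(1) resumes, received = 1.
Step 3: yield received * 2 = 1 * 2 = 2.
Therefore res = 2.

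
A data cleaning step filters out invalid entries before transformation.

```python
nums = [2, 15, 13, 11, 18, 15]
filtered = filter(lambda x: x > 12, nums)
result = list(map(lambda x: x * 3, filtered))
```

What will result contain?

Step 1: Filter nums for elements > 12:
  2: removed
  15: kept
  13: kept
  11: removed
  18: kept
  15: kept
Step 2: Map x * 3 on filtered [15, 13, 18, 15]:
  15 -> 45
  13 -> 39
  18 -> 54
  15 -> 45
Therefore result = [45, 39, 54, 45].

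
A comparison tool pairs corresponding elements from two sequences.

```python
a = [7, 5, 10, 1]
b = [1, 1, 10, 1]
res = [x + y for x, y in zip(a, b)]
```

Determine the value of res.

Step 1: Add corresponding elements:
  7 + 1 = 8
  5 + 1 = 6
  10 + 10 = 20
  1 + 1 = 2
Therefore res = [8, 6, 20, 2].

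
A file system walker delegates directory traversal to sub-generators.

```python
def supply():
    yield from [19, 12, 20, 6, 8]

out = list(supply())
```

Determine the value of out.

Step 1: yield from delegates to the iterable, yielding each element.
Step 2: Collected values: [19, 12, 20, 6, 8].
Therefore out = [19, 12, 20, 6, 8].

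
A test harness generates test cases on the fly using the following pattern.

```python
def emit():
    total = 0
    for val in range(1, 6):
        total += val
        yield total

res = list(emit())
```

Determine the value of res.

Step 1: Generator accumulates running sum:
  val=1: total = 1, yield 1
  val=2: total = 3, yield 3
  val=3: total = 6, yield 6
  val=4: total = 10, yield 10
  val=5: total = 15, yield 15
Therefore res = [1, 3, 6, 10, 15].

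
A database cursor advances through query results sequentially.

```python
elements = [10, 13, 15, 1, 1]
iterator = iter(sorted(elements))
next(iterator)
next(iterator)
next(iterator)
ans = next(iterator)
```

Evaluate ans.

Step 1: sorted([10, 13, 15, 1, 1]) = [1, 1, 10, 13, 15].
Step 2: Create iterator and skip 3 elements.
Step 3: next() returns 13.
Therefore ans = 13.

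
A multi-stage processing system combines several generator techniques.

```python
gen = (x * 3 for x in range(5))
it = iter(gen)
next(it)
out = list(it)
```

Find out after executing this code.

Step 1: Generator produces [0, 3, 6, 9, 12].
Step 2: next(it) consumes first element (0).
Step 3: list(it) collects remaining: [3, 6, 9, 12].
Therefore out = [3, 6, 9, 12].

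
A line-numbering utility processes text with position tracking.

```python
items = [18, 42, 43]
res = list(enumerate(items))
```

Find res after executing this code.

Step 1: enumerate pairs each element with its index:
  (0, 18)
  (1, 42)
  (2, 43)
Therefore res = [(0, 18), (1, 42), (2, 43)].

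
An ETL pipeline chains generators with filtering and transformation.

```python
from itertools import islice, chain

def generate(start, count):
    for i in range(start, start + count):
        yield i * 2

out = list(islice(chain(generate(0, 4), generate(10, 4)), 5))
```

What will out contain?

Step 1: generate(0, 4) yields [0, 2, 4, 6].
Step 2: generate(10, 4) yields [20, 22, 24, 26].
Step 3: chain concatenates: [0, 2, 4, 6, 20, 22, 24, 26].
Step 4: islice takes first 5: [0, 2, 4, 6, 20].
Therefore out = [0, 2, 4, 6, 20].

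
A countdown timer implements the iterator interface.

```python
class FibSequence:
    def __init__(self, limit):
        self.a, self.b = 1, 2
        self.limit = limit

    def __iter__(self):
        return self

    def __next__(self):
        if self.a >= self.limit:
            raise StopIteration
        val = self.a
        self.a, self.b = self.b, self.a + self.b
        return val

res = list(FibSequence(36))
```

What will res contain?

Step 1: Fibonacci-like sequence (a=1, b=2) until >= 36:
  Yield 1, then a,b = 2,3
  Yield 2, then a,b = 3,5
  Yield 3, then a,b = 5,8
  Yield 5, then a,b = 8,13
  Yield 8, then a,b = 13,21
  Yield 13, then a,b = 21,34
  Yield 21, then a,b = 34,55
  Yield 34, then a,b = 55,89
Step 2: 55 >= 36, stop.
Therefore res = [1, 2, 3, 5, 8, 13, 21, 34].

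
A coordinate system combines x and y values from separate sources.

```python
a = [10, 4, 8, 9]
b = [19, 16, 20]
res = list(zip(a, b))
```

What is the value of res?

Step 1: zip stops at shortest (len(a)=4, len(b)=3):
  Index 0: (10, 19)
  Index 1: (4, 16)
  Index 2: (8, 20)
Step 2: Last element of a (9) has no pair, dropped.
Therefore res = [(10, 19), (4, 16), (8, 20)].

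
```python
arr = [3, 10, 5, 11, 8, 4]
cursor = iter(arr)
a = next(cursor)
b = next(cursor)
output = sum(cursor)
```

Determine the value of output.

Step 1: Create iterator over [3, 10, 5, 11, 8, 4].
Step 2: a = next() = 3, b = next() = 10.
Step 3: sum() of remaining [5, 11, 8, 4] = 28.
Therefore output = 28.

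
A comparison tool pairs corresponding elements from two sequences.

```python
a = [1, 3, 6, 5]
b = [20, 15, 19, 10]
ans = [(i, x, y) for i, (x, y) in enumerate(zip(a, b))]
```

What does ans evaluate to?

Step 1: enumerate(zip(a, b)) gives index with paired elements:
  i=0: (1, 20)
  i=1: (3, 15)
  i=2: (6, 19)
  i=3: (5, 10)
Therefore ans = [(0, 1, 20), (1, 3, 15), (2, 6, 19), (3, 5, 10)].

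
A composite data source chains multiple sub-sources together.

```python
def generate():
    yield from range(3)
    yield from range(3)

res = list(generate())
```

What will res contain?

Step 1: Trace yields in order:
  yield 0
  yield 1
  yield 2
  yield 0
  yield 1
  yield 2
Therefore res = [0, 1, 2, 0, 1, 2].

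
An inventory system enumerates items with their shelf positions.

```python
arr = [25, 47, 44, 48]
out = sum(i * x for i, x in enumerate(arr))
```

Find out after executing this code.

Step 1: Compute i * x for each (i, x) in enumerate([25, 47, 44, 48]):
  i=0, x=25: 0*25 = 0
  i=1, x=47: 1*47 = 47
  i=2, x=44: 2*44 = 88
  i=3, x=48: 3*48 = 144
Step 2: sum = 0 + 47 + 88 + 144 = 279.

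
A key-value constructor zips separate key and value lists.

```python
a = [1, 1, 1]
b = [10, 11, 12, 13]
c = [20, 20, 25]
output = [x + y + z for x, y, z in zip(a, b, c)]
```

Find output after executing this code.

Step 1: zip three lists (truncates to shortest, len=3):
  1 + 10 + 20 = 31
  1 + 11 + 20 = 32
  1 + 12 + 25 = 38
Therefore output = [31, 32, 38].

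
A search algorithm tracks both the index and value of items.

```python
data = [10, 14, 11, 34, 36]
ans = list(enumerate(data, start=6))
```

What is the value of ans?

Step 1: enumerate with start=6:
  (6, 10)
  (7, 14)
  (8, 11)
  (9, 34)
  (10, 36)
Therefore ans = [(6, 10), (7, 14), (8, 11), (9, 34), (10, 36)].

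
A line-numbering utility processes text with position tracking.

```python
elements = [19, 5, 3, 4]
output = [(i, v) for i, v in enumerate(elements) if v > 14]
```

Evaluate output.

Step 1: Filter enumerate([19, 5, 3, 4]) keeping v > 14:
  (0, 19): 19 > 14, included
  (1, 5): 5 <= 14, excluded
  (2, 3): 3 <= 14, excluded
  (3, 4): 4 <= 14, excluded
Therefore output = [(0, 19)].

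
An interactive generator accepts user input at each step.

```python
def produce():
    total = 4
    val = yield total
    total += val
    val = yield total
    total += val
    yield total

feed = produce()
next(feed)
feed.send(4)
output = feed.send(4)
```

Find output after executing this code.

Step 1: next() -> yield total=4.
Step 2: send(4) -> val=4, total = 4+4 = 8, yield 8.
Step 3: send(4) -> val=4, total = 8+4 = 12, yield 12.
Therefore output = 12.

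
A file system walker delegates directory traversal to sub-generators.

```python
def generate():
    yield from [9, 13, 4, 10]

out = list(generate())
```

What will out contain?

Step 1: yield from delegates to the iterable, yielding each element.
Step 2: Collected values: [9, 13, 4, 10].
Therefore out = [9, 13, 4, 10].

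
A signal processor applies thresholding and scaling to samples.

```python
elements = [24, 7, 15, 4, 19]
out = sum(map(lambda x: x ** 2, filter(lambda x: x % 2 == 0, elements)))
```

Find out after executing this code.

Step 1: Filter even numbers from [24, 7, 15, 4, 19]: [24, 4]
Step 2: Square each: [576, 16]
Step 3: Sum = 592.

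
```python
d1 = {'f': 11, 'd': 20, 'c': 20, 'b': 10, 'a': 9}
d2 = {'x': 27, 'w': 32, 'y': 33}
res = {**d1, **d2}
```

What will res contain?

Step 1: Merge d1 and d2 (d2 values override on key conflicts).
Step 2: d1 has keys ['f', 'd', 'c', 'b', 'a'], d2 has keys ['x', 'w', 'y'].
Therefore res = {'f': 11, 'd': 20, 'c': 20, 'b': 10, 'a': 9, 'x': 27, 'w': 32, 'y': 33}.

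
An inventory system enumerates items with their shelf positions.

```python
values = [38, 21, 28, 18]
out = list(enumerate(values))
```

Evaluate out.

Step 1: enumerate pairs each element with its index:
  (0, 38)
  (1, 21)
  (2, 28)
  (3, 18)
Therefore out = [(0, 38), (1, 21), (2, 28), (3, 18)].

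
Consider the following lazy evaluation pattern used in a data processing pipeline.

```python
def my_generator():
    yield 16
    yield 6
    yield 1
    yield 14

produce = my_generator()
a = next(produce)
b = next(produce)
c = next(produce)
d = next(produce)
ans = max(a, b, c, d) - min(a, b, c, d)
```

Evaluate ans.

Step 1: Create generator and consume all values:
  a = next(produce) = 16
  b = next(produce) = 6
  c = next(produce) = 1
  d = next(produce) = 14
Step 2: max = 16, min = 1, ans = 16 - 1 = 15.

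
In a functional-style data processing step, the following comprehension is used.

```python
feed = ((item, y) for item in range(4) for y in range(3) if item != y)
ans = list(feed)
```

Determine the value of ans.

Step 1: Nested generator over range(4) x range(3) where item != y:
  (0, 0): excluded (item == y)
  (0, 1): included
  (0, 2): included
  (1, 0): included
  (1, 1): excluded (item == y)
  (1, 2): included
  (2, 0): included
  (2, 1): included
  (2, 2): excluded (item == y)
  (3, 0): included
  (3, 1): included
  (3, 2): included
Therefore ans = [(0, 1), (0, 2), (1, 0), (1, 2), (2, 0), (2, 1), (3, 0), (3, 1), (3, 2)].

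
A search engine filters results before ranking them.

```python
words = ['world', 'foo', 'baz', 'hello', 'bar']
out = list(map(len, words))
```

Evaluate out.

Step 1: Map len() to each word:
  'world' -> 5
  'foo' -> 3
  'baz' -> 3
  'hello' -> 5
  'bar' -> 3
Therefore out = [5, 3, 3, 5, 3].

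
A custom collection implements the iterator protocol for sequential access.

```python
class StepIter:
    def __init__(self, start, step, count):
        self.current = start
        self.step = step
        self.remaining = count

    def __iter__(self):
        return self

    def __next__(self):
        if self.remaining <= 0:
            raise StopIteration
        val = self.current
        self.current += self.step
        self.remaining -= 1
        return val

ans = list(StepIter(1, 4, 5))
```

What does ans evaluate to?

Step 1: StepIter starts at 1, increments by 4, for 5 steps:
  Yield 1, then current += 4
  Yield 5, then current += 4
  Yield 9, then current += 4
  Yield 13, then current += 4
  Yield 17, then current += 4
Therefore ans = [1, 5, 9, 13, 17].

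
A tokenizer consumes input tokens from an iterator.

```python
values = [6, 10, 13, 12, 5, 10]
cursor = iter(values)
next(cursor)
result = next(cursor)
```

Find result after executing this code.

Step 1: Create iterator over [6, 10, 13, 12, 5, 10].
Step 2: next() consumes 6.
Step 3: next() returns 10.
Therefore result = 10.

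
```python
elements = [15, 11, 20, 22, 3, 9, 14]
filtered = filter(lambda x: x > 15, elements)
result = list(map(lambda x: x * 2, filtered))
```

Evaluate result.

Step 1: Filter elements for elements > 15:
  15: removed
  11: removed
  20: kept
  22: kept
  3: removed
  9: removed
  14: removed
Step 2: Map x * 2 on filtered [20, 22]:
  20 -> 40
  22 -> 44
Therefore result = [40, 44].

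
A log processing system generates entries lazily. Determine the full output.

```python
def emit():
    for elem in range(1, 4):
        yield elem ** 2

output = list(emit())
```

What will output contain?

Step 1: For each elem in range(1, 4), yield elem**2:
  elem=1: yield 1**2 = 1
  elem=2: yield 2**2 = 4
  elem=3: yield 3**2 = 9
Therefore output = [1, 4, 9].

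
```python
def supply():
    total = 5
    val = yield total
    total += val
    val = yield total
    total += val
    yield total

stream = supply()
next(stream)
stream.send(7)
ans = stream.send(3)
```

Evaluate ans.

Step 1: next() -> yield total=5.
Step 2: send(7) -> val=7, total = 5+7 = 12, yield 12.
Step 3: send(3) -> val=3, total = 12+3 = 15, yield 15.
Therefore ans = 15.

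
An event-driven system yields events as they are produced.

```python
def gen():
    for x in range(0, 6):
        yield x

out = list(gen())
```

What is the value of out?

Step 1: The generator yields each value from range(0, 6).
Step 2: list() consumes all yields: [0, 1, 2, 3, 4, 5].
Therefore out = [0, 1, 2, 3, 4, 5].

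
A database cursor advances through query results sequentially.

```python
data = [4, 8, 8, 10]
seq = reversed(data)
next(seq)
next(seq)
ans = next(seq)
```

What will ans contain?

Step 1: reversed([4, 8, 8, 10]) gives iterator: [10, 8, 8, 4].
Step 2: First next() = 10, second next() = 8.
Step 3: Third next() = 8.
Therefore ans = 8.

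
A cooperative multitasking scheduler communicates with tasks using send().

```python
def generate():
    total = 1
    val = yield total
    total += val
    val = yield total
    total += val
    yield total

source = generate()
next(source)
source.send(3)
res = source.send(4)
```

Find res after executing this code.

Step 1: next() -> yield total=1.
Step 2: send(3) -> val=3, total = 1+3 = 4, yield 4.
Step 3: send(4) -> val=4, total = 4+4 = 8, yield 8.
Therefore res = 8.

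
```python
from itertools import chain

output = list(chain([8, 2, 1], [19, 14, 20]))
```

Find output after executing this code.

Step 1: chain() concatenates iterables: [8, 2, 1] + [19, 14, 20].
Therefore output = [8, 2, 1, 19, 14, 20].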